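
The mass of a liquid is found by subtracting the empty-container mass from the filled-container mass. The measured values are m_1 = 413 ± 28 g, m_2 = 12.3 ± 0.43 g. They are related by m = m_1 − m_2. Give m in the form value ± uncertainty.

Absolute uncertainties add in quadrature for a linear combination:
  (δm_1)² = 784;  (δm_2)² = 0.185
δm = √(784) = 28.0 g
m = 401 g.

401 ± 28.0 g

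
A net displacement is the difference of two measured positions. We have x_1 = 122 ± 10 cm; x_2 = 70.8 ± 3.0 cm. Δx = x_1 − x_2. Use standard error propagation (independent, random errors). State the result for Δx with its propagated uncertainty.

Each term contributes (cᵢ δxᵢ)² to (δΔx)²:
  (δx_1)² = 100;  (δx_2)² = 9.00
δΔx = √(109) = 10.4 cm
Δx = 51.2 cm.

51.2 ± 10.4 cm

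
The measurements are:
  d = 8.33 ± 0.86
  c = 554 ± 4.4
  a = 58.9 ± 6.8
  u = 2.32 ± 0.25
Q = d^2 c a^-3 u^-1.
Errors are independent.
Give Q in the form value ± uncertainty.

Relative error in a monomial: (δQ/Q)² = Σ (nᵢ · δxᵢ/xᵢ)².
  (2·δd/d)² = (2×0.103)² = 0.0426;  (1·δc/c)² = (1×0.00794)² = 6.31e-05;  (-3·δa/a)² = (-3×0.115)² = 0.120;  (-1·δu/u)² = (-1×0.108)² = 0.0116
δQ/Q = √(0.174) = 0.417
Q = 0.0811, so δQ = 0.417 × 0.0811 = 0.0339.

0.0811 ± 0.0339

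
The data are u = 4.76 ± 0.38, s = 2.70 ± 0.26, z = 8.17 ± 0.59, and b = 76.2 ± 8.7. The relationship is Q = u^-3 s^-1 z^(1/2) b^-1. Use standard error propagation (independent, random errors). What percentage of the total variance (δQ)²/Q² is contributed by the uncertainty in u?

(δQ/Q)² = (-3·δu/u)² + (-1·δs/s)² + (½·δz/z)² + (-1·δb/b)²
  u term: (-3×0.0798)² = 0.0574
  s term: (-1×0.0963)² = 0.00927
  z term: (0.5×0.0722)² = 0.00130
  b term: (-1×0.114)² = 0.0130
Total = 0.0810. Share from u = 0.0574/0.0810 = 0.708.

70.8%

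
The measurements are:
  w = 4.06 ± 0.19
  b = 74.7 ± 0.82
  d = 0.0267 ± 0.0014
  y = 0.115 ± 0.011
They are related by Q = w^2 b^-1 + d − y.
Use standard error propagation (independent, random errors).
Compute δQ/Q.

0.178

Let p = w^2·b^-1 = 0.221. δp/p = √((2·δw/w)² + (-1·δb/b)²) = √(0.00876 + 0.000120) = 0.0942, so δp = 0.0208.
Q = p + d − y: δQ = √(δp² + δd² + δy²) = √(0.000432 + 1.96e-06 + 0.000121) = 0.0236
Q = 0.132, so δQ/Q = 0.0236/0.132 = 0.178.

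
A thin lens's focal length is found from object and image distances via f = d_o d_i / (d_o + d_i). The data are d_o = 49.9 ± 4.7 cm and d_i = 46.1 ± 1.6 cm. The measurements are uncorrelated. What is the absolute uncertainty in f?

∂f/∂d_o = (d_i/(d_o+d_i))² = 0.231;  ∂f/∂d_i = (d_o/(d_o+d_i))² = 0.270
δf = √((∂f/∂d_o · δd_o)² + (∂f/∂d_i · δd_i)²) = √(1.17 + 0.187) = 1.17 cm

1.17 cm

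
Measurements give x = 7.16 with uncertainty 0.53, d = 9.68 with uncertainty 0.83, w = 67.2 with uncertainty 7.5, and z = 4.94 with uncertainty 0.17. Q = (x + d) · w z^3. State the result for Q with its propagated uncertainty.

Let u = x + d = 16.8. δu = √(δx² + δd²) = √(0.281 + 0.689) = 0.985, so δu/u = 0.0585.
Q is then a monomial in u, w, z:
δQ/Q = √((δu/u)² + (1·δw/w)² + (3·δz/z)²) = √(0.00342 + 0.0125 + 0.0107) = 0.163
Q = 1.36e+05, so δQ = 0.163 × 1.36e+05 = 22200.

(1.36 ± 0.222) × 10^5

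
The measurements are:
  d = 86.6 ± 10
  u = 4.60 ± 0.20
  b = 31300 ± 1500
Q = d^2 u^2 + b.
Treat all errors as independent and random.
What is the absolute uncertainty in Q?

Let p = d^2·u^2 = 1.59e+05. δp/p = √((2·δd/d)² + (2·δu/u)²) = √(0.0533 + 0.00756) = 0.247, so δp = 39200.
Q = p + b: δQ = √(δp² + δb²) = √(1.53e+09 + 2.25e+06) = 39200

39200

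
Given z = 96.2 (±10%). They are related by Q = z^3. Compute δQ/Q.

Q ∝ z^3, so δQ/Q = |3| · δz/z = 3 × 0.100 = 0.300.

0.300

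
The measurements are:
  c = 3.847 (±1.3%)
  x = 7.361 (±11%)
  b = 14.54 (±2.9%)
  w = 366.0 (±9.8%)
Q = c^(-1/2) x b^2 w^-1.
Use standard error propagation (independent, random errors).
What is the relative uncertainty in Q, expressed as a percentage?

15.8%

Products/powers → add relative errors in quadrature, weighted by exponent:
  (−½·δc/c)² = (-0.5×0.0130)² = 4.23e-05;  (1·δx/x)² = (1×0.110)² = 0.0121;  (2·δb/b)² = (2×0.0290)² = 0.00336;  (-1·δw/w)² = (-1×0.0980)² = 0.00960
δQ/Q = √(0.0251) = 0.158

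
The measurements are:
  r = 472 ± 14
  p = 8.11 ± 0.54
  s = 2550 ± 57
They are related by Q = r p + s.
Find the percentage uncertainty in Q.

4.47%

Let w = r·p = 3830. δw/w = √((1·δr/r)² + (1·δp/p)²) = √(0.000880 + 0.00443) = 0.0729, so δw = 279.
Q = w + s: δQ = √(δw² + δs²) = √(77900 + 3250) = 285
Q = 6380, so δQ/Q = 285/6380 = 0.0447.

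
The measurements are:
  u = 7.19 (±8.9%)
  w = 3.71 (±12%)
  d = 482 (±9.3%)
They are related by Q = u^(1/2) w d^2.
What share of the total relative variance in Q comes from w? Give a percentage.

28.2%

(δQ/Q)² = (½·δu/u)² + (1·δw/w)² + (2·δd/d)²
  u term: (0.5×0.0890)² = 0.00198
  w term: (1×0.120)² = 0.0144
  d term: (2×0.0930)² = 0.0346
Total = 0.0510. Share from w = 0.0144/0.0510 = 0.282.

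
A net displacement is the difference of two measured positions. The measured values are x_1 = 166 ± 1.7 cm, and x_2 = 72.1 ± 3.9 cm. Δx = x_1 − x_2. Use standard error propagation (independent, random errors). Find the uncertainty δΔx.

4.25 cm

Absolute uncertainties add in quadrature for a linear combination:
  (δx_1)² = 2.89;  (δx_2)² = 15.2
δΔx = √(18.1) = 4.25 cm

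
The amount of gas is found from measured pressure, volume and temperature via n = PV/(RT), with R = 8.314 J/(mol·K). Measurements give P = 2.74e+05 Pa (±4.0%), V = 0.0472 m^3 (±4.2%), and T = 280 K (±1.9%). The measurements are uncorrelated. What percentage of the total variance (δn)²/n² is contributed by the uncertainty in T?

9.69%

(δn/n)² = (1·δP/P)² + (1·δV/V)² + (-1·δT/T)²
  P term: (1×0.0400)² = 0.00160
  V term: (1×0.0420)² = 0.00176
  T term: (-1×0.0190)² = 0.000361
Total = 0.00373. Share from T = 0.000361/0.00373 = 0.0969.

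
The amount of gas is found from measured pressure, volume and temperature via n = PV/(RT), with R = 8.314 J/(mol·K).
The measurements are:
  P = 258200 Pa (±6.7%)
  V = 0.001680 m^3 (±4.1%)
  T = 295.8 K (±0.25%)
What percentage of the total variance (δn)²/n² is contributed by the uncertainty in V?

27.2%

(δn/n)² = (1·δP/P)² + (1·δV/V)² + (-1·δT/T)²
  P term: (1×0.0670)² = 0.00449
  V term: (1×0.0410)² = 0.00168
  T term: (-1×0.00250)² = 6.25e-06
Total = 0.00618. Share from V = 0.00168/0.00618 = 0.272.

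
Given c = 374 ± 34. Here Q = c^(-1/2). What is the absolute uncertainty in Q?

Q ∝ c^(-1/2), so δQ/Q = |−½| · δc/c = 0.5 × 0.0909 = 0.0455.
Q = 0.0517, so δQ = 0.0455 × 0.0517 = 0.00235.

0.00235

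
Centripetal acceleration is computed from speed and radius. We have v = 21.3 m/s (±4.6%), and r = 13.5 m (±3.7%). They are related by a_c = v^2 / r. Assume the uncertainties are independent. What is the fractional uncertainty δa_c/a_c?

Each factor contributes (exponent × relative error)² to (δa_c/a_c)²:
  (2·δv/v)² = (2×0.0460)² = 0.00846;  (-1·δr/r)² = (-1×0.0370)² = 0.00137
δa_c/a_c = √(0.00983) = 0.0992

0.0992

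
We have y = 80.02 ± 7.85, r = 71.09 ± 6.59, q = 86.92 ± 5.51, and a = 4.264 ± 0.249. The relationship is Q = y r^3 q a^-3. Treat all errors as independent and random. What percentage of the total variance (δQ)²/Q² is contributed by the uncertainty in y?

7.91%

(δQ/Q)² = (1·δy/y)² + (3·δr/r)² + (1·δq/q)² + (-3·δa/a)²
  y term: (1×0.0981)² = 0.00962
  r term: (3×0.0927)² = 0.0773
  q term: (1×0.0634)² = 0.00402
  a term: (-3×0.0584)² = 0.0307
Total = 0.122. Share from y = 0.00962/0.122 = 0.0791.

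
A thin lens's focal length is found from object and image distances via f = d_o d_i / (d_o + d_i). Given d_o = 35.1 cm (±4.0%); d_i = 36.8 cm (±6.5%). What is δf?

∂f/∂d_o = (d_i/(d_o+d_i))² = 0.262;  ∂f/∂d_i = (d_o/(d_o+d_i))² = 0.238
δf = √((∂f/∂d_o · δd_o)² + (∂f/∂d_i · δd_i)²) = √(0.135 + 0.325) = 0.678 cm

0.678 cm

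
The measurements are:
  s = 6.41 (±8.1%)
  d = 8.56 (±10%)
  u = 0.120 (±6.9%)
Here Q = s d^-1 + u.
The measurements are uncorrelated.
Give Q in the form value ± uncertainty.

Let p = s·d^-1 = 0.749. δp/p = √((1·δs/s)² + (-1·δd/d)²) = √(0.00656 + 0.0100) = 0.129, so δp = 0.0964.
Q = p + u: δQ = √(δp² + δu²) = √(0.00929 + 6.86e-05) = 0.0967
Q = 0.869.

0.869 ± 0.0967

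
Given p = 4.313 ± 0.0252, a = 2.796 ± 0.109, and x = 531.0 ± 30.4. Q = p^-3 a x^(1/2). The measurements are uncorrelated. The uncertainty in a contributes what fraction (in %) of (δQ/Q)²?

57.4%

(δQ/Q)² = (-3·δp/p)² + (1·δa/a)² + (½·δx/x)²
  p term: (-3×0.00584)² = 0.000307
  a term: (1×0.0390)² = 0.00152
  x term: (0.5×0.0573)² = 0.000819
Total = 0.00265. Share from a = 0.00152/0.00265 = 0.574.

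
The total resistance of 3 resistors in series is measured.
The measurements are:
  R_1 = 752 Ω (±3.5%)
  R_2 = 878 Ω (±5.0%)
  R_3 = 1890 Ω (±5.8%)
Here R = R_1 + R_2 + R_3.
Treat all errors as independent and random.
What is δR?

R is a linear combination, so absolute uncertainties add in quadrature:
  (δR_1)² = 693;  (δR_2)² = 1930;  (δR_3)² = 12000
δR = √(14600) = 121 Ω

121 Ω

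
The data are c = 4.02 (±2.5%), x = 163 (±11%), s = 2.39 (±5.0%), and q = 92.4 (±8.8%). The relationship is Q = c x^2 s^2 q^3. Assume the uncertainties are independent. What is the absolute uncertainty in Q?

1.73e+11

Each factor contributes (exponent × relative error)² to (δQ/Q)²:
  (1·δc/c)² = (1×0.0250)² = 0.000625;  (2·δx/x)² = (2×0.110)² = 0.0484;  (2·δs/s)² = (2×0.0500)² = 0.0100;  (3·δq/q)² = (3×0.0880)² = 0.0697
δQ/Q = √(0.129) = 0.359
Q = 4.81e+11, so δQ = 0.359 × 4.81e+11 = 1.73e+11.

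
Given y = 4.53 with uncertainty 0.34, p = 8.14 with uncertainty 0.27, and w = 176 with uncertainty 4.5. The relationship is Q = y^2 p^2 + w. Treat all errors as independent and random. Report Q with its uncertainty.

1540 ± 223

Let h = y^2·p^2 = 1360. δh/h = √((2·δy/y)² + (2·δp/p)²) = √(0.0225 + 0.00440) = 0.164, so δh = 223.
Q = h + w: δQ = √(δh² + δw²) = √(49800 + 20.2) = 223
Q = 1540.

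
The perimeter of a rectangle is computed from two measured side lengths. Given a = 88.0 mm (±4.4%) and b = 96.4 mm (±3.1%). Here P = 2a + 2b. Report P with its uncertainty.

369 ± 9.78 mm

For a sum/difference, combine absolute errors in quadrature:
  (2·δa)² = 60.0;  (2·δb)² = 35.7
δP = √(95.7) = 9.78 mm
P = 369 mm.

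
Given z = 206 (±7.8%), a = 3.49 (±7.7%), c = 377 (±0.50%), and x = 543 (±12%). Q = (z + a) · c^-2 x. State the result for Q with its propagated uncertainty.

Let u = z + a = 209. δu = √(δz² + δa²) = √(258 + 0.0722) = 16.1, so δu/u = 0.0767.
Q is then a monomial in u, c, x:
δQ/Q = √((δu/u)² + (-2·δc/c)² + (1·δx/x)²) = √(0.00588 + 0.000100 + 0.0144) = 0.143
Q = 0.800, so δQ = 0.143 × 0.800 = 0.114.

0.800 ± 0.114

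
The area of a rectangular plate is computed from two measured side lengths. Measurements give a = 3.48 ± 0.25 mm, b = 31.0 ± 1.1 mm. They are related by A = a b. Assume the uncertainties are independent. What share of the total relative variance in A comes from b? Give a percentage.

19.6%

(δA/A)² = (1·δa/a)² + (1·δb/b)²
  a term: (1×0.0718)² = 0.00516
  b term: (1×0.0355)² = 0.00126
Total = 0.00642. Share from b = 0.00126/0.00642 = 0.196.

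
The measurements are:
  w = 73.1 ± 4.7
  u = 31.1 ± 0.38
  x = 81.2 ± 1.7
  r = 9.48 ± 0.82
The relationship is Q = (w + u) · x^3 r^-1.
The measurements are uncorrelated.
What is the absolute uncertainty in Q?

6.83e+05

Let h = w + u = 104. δh = √(δw² + δu²) = √(22.1 + 0.144) = 4.72, so δh/h = 0.0453.
Q is then a monomial in h, x, r:
δQ/Q = √((δh/h)² + (3·δx/x)² + (-1·δr/r)²) = √(0.00205 + 0.00394 + 0.00748) = 0.116
Q = 5.88e+06, so δQ = 0.116 × 5.88e+06 = 6.83e+05.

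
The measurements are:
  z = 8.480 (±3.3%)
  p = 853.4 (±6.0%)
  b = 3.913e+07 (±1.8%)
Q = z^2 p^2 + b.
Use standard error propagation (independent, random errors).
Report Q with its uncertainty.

(9.150 ± 0.721) × 10^7

Let w = z^2·p^2 = 5.237e+07. δw/w = √((2·δz/z)² + (2·δp/p)²) = √(0.00436 + 0.0144) = 0.137, so δw = 7.17e+06.
Q = w + b: δQ = √(δw² + δb²) = √(5.14e+13 + 4.96e+11) = 7.21e+06
Q = 9.15e+07.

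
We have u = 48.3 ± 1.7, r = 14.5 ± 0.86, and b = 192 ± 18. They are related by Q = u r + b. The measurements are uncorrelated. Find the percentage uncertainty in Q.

5.78%

Let p = u·r = 700. δp/p = √((1·δu/u)² + (1·δr/r)²) = √(0.00124 + 0.00352) = 0.0690, so δp = 48.3.
Q = p + b: δQ = √(δp² + δb²) = √(2330 + 324) = 51.5
Q = 892, so δQ/Q = 51.5/892 = 0.0578.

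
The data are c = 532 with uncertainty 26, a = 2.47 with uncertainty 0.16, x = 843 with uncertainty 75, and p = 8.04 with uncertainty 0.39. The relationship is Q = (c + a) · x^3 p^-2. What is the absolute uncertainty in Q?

1.43e+09

Let u = c + a = 534. δu = √(δc² + δa²) = √(676 + 0.0256) = 26.0, so δu/u = 0.0486.
Q is then a monomial in u, x, p:
δQ/Q = √((δu/u)² + (3·δx/x)² + (-2·δp/p)²) = √(0.00237 + 0.0712 + 0.00941) = 0.288
Q = 4.95e+09, so δQ = 0.288 × 4.95e+09 = 1.43e+09.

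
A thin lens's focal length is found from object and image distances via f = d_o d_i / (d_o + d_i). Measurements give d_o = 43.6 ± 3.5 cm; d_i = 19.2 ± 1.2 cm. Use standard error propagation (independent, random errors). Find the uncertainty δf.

∂f/∂d_o = (d_i/(d_o+d_i))² = 0.0935;  ∂f/∂d_i = (d_o/(d_o+d_i))² = 0.482
δf = √((∂f/∂d_o · δd_o)² + (∂f/∂d_i · δd_i)²) = √(0.107 + 0.335) = 0.665 cm

0.665 cm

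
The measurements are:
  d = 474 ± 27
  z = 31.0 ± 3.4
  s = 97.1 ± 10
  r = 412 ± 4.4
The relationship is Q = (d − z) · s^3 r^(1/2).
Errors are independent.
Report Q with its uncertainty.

Let u = d − z = 443. δu = √(δd² + δz²) = √(729 + 11.6) = 27.2, so δu/u = 0.0614.
Q is then a monomial in u, s, r:
δQ/Q = √((δu/u)² + (3·δs/s)² + (½·δr/r)²) = √(0.00377 + 0.0955 + 2.85e-05) = 0.315
Q = 8.23e+09, so δQ = 0.315 × 8.23e+09 = 2.59e+09.

(8.23 ± 2.59) × 10^9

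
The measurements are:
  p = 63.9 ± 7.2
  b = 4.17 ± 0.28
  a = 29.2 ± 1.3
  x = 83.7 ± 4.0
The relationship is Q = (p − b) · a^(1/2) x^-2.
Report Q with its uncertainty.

0.0461 ± 0.00716

Let u = p − b = 59.7. δu = √(δp² + δb²) = √(51.8 + 0.0784) = 7.21, so δu/u = 0.121.
Q is then a monomial in u, a, x:
δQ/Q = √((δu/u)² + (½·δa/a)² + (-2·δx/x)²) = √(0.0146 + 0.000496 + 0.00914) = 0.156
Q = 0.0461, so δQ = 0.156 × 0.0461 = 0.00716.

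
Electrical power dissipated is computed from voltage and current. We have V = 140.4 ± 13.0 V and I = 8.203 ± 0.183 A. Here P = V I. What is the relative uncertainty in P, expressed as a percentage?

9.52%

Products/powers → add relative errors in quadrature, weighted by exponent:
  (1·δV/V)² = (1×0.0926)² = 0.00857;  (1·δI/I)² = (1×0.0223)² = 0.000498
δP/P = √(0.00907) = 0.0952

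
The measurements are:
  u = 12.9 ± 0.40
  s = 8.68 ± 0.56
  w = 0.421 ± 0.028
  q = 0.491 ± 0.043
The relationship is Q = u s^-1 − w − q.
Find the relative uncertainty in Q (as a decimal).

Let p = u·s^-1 = 1.49. δp/p = √((1·δu/u)² + (-1·δs/s)²) = √(0.000961 + 0.00416) = 0.0716, so δp = 0.106.
Q = p − w − q: δQ = √(δp² + δw² + δq²) = √(0.0113 + 0.000784 + 0.00185) = 0.118
Q = 0.574, so δQ/Q = 0.118/0.574 = 0.206.

0.206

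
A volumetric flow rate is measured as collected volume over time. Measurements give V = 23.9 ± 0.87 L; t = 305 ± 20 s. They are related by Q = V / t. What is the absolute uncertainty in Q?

For a monomial Q ∝ V, t^-1, fractional errors add in quadrature:
  (1·δV/V)² = (1×0.0364)² = 0.00133;  (-1·δt/t)² = (-1×0.0656)² = 0.00430
δQ/Q = √(0.00563) = 0.0750
Q = 0.0784 L/s, so δQ = 0.0750 × 0.0784 = 0.00588 L/s.

0.00588 L/s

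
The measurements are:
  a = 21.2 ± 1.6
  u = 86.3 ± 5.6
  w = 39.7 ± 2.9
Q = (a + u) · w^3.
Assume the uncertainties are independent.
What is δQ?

1.52e+06

Let h = a + u = 108. δh = √(δa² + δu²) = √(2.56 + 31.4) = 5.82, so δh/h = 0.0542.
Q is then a monomial in h, w:
δQ/Q = √((δh/h)² + (3·δw/w)²) = √(0.00294 + 0.0480) = 0.226
Q = 6.73e+06, so δQ = 0.226 × 6.73e+06 = 1.52e+06.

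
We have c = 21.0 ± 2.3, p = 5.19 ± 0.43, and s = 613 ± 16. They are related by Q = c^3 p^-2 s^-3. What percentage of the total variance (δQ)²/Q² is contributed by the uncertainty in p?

19.4%

(δQ/Q)² = (3·δc/c)² + (-2·δp/p)² + (-3·δs/s)²
  c term: (3×0.110)² = 0.108
  p term: (-2×0.0829)² = 0.0275
  s term: (-3×0.0261)² = 0.00613
Total = 0.142. Share from p = 0.0275/0.142 = 0.194.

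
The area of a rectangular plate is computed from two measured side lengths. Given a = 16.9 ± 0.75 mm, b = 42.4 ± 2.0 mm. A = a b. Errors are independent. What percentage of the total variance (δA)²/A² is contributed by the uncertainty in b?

(δA/A)² = (1·δa/a)² + (1·δb/b)²
  a term: (1×0.0444)² = 0.00197
  b term: (1×0.0472)² = 0.00222
Total = 0.00419. Share from b = 0.00222/0.00419 = 0.530.

53.0%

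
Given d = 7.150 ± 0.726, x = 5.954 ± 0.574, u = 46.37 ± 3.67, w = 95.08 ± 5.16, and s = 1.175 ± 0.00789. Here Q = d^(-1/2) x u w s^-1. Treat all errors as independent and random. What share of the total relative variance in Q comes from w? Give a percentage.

13.9%

(δQ/Q)² = (−½·δd/d)² + (1·δx/x)² + (1·δu/u)² + (1·δw/w)² + (-1·δs/s)²
  d term: (-0.5×0.102)² = 0.00258
  x term: (1×0.0964)² = 0.00929
  u term: (1×0.0791)² = 0.00626
  w term: (1×0.0543)² = 0.00295
  s term: (-1×0.00671)² = 4.51e-05
Total = 0.0211. Share from w = 0.00295/0.0211 = 0.139.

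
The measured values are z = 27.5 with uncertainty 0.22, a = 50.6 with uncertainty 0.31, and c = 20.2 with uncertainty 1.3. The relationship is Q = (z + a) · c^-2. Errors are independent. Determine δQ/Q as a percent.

12.9%

Let u = z + a = 78.1. δu = √(δz² + δa²) = √(0.0484 + 0.0961) = 0.380, so δu/u = 0.00487.
Q is then a monomial in u, c:
δQ/Q = √((δu/u)² + (-2·δc/c)²) = √(2.37e-05 + 0.0166) = 0.129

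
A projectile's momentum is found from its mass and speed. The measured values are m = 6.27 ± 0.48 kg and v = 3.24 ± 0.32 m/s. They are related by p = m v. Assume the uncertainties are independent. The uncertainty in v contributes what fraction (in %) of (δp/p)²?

(δp/p)² = (1·δm/m)² + (1·δv/v)²
  m term: (1×0.0766)² = 0.00586
  v term: (1×0.0988)² = 0.00975
Total = 0.0156. Share from v = 0.00975/0.0156 = 0.625.

62.5%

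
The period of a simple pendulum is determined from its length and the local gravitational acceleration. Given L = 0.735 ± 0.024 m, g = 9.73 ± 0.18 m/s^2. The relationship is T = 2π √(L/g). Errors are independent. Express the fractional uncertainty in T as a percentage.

1.88%

For a monomial T ∝ L^(1/2), g^(-1/2), fractional errors add in quadrature:
  (½·δL/L)² = (0.5×0.0327)² = 0.000267;  (−½·δg/g)² = (-0.5×0.0185)² = 8.56e-05
δT/T = √(0.000352) = 0.0188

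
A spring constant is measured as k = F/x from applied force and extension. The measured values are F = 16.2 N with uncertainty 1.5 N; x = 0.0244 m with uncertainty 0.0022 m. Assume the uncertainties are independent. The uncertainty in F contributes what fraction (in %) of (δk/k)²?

51.3%

(δk/k)² = (1·δF/F)² + (-1·δx/x)²
  F term: (1×0.0926)² = 0.00857
  x term: (-1×0.0902)² = 0.00813
Total = 0.0167. Share from F = 0.00857/0.0167 = 0.513.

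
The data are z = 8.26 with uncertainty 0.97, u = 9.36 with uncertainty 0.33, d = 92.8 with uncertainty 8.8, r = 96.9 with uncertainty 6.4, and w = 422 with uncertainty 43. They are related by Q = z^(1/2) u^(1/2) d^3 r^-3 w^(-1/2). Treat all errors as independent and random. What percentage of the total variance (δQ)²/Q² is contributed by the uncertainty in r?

31.0%

(δQ/Q)² = (½·δz/z)² + (½·δu/u)² + (3·δd/d)² + (-3·δr/r)² + (−½·δw/w)²
  z term: (0.5×0.117)² = 0.00345
  u term: (0.5×0.0353)² = 0.000311
  d term: (3×0.0948)² = 0.0809
  r term: (-3×0.0660)² = 0.0393
  w term: (-0.5×0.102)² = 0.00260
Total = 0.127. Share from r = 0.0393/0.127 = 0.310.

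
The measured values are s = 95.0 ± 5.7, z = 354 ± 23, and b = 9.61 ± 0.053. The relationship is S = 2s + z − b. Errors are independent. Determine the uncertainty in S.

25.7

Sums and differences: (δS)² = Σ (cᵢ δxᵢ)².
  (2·δs)² = 130;  (δz)² = 529;  (δb)² = 0.00281
δS = √(659) = 25.7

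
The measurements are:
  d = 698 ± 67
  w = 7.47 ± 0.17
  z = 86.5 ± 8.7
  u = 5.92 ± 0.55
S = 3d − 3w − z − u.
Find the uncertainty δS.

Sums and differences: (δS)² = Σ (cᵢ δxᵢ)².
  (3·δd)² = 40400;  (3·δw)² = 0.260;  (δz)² = 75.7;  (δu)² = 0.303
δS = √(40500) = 201

201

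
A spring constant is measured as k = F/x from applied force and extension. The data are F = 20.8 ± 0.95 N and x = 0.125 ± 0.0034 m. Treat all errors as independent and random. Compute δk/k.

Since k is a product/quotient, work with relative uncertainties:
  (1·δF/F)² = (1×0.0457)² = 0.00209;  (-1·δx/x)² = (-1×0.0272)² = 0.000740
δk/k = √(0.00283) = 0.0532

0.0532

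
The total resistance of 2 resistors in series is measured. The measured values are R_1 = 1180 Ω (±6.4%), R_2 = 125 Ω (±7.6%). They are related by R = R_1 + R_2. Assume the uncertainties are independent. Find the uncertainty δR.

76.1 Ω

Each term contributes (cᵢ δxᵢ)² to (δR)²:
  (δR_1)² = 5700;  (δR_2)² = 90.2
δR = √(5790) = 76.1 Ω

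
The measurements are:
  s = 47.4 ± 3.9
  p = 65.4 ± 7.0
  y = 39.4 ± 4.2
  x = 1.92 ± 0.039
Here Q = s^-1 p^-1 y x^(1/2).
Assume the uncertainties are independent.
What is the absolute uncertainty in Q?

0.00303

Relative error in a monomial: (δQ/Q)² = Σ (nᵢ · δxᵢ/xᵢ)².
  (-1·δs/s)² = (-1×0.0823)² = 0.00677;  (-1·δp/p)² = (-1×0.107)² = 0.0115;  (1·δy/y)² = (1×0.107)² = 0.0114;  (½·δx/x)² = (0.5×0.0203)² = 0.000103
δQ/Q = √(0.0297) = 0.172
Q = 0.0176, so δQ = 0.172 × 0.0176 = 0.00303.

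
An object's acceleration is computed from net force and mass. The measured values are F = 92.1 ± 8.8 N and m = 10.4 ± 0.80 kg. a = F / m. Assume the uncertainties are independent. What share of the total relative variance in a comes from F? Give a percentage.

60.7%

(δa/a)² = (1·δF/F)² + (-1·δm/m)²
  F term: (1×0.0955)² = 0.00913
  m term: (-1×0.0769)² = 0.00592
Total = 0.0150. Share from F = 0.00913/0.0150 = 0.607.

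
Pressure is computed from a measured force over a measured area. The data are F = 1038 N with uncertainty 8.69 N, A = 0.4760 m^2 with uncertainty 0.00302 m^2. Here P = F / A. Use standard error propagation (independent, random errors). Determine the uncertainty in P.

22.9 Pa

For a monomial P ∝ F, A^-1, fractional errors add in quadrature:
  (1·δF/F)² = (1×0.00837)² = 7.01e-05;  (-1·δA/A)² = (-1×0.00634)² = 4.03e-05
δP/P = √(0.000110) = 0.0105
P = 2181 Pa, so δP = 0.0105 × 2181 = 22.9 Pa.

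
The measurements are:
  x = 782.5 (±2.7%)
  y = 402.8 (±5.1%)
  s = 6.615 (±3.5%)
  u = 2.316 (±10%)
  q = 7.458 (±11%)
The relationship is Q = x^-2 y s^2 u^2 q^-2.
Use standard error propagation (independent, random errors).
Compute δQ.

Products/powers → add relative errors in quadrature, weighted by exponent:
  (-2·δx/x)² = (-2×0.0270)² = 0.00292;  (1·δy/y)² = (1×0.0510)² = 0.00260;  (2·δs/s)² = (2×0.0350)² = 0.00490;  (2·δu/u)² = (2×0.100)² = 0.0400;  (-2·δq/q)² = (-2×0.110)² = 0.0484
δQ/Q = √(0.0988) = 0.314
Q = 0.002776, so δQ = 0.314 × 0.002776 = 0.000873.

0.000873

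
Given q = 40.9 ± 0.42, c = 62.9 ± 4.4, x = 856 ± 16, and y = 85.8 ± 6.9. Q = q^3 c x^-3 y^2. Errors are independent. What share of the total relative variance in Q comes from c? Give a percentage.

14.0%

(δQ/Q)² = (3·δq/q)² + (1·δc/c)² + (-3·δx/x)² + (2·δy/y)²
  q term: (3×0.0103)² = 0.000949
  c term: (1×0.0700)² = 0.00489
  x term: (-3×0.0187)² = 0.00314
  y term: (2×0.0804)² = 0.0259
Total = 0.0349. Share from c = 0.00489/0.0349 = 0.140.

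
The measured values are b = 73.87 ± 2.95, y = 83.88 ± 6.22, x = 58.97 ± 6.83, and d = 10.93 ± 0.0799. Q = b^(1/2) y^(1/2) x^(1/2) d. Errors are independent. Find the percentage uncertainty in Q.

Since Q is a product/quotient, work with relative uncertainties:
  (½·δb/b)² = (0.5×0.0399)² = 0.000399;  (½·δy/y)² = (0.5×0.0742)² = 0.00137;  (½·δx/x)² = (0.5×0.116)² = 0.00335;  (1·δd/d)² = (1×0.00731)² = 5.34e-05
δQ/Q = √(0.00518) = 0.0720

7.20%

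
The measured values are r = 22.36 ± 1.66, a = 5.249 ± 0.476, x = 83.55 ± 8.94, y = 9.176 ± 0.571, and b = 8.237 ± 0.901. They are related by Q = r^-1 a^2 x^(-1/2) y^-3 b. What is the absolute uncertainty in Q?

Q is a product of powers, so relative uncertainties combine in quadrature:
  (-1·δr/r)² = (-1×0.0742)² = 0.00551;  (2·δa/a)² = (2×0.0907)² = 0.0329;  (−½·δx/x)² = (-0.5×0.107)² = 0.00286;  (-3·δy/y)² = (-3×0.0622)² = 0.0349;  (1·δb/b)² = (1×0.109)² = 0.0120
δQ/Q = √(0.0881) = 0.297
Q = 0.001437, so δQ = 0.297 × 0.001437 = 0.000427.

0.000427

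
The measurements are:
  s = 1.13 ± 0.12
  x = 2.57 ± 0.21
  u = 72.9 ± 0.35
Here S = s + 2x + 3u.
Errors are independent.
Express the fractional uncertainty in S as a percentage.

For a sum/difference, combine absolute errors in quadrature:
  (δs)² = 0.0144;  (2·δx)² = 0.176;  (3·δu)² = 1.10
δS = √(1.29) = 1.14
S = 225, so δS/S = 1.14/225 = 0.00506.

0.506%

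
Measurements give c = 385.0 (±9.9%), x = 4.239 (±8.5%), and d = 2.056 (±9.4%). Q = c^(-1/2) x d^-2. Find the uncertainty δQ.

0.0108

Products/powers → add relative errors in quadrature, weighted by exponent:
  (−½·δc/c)² = (-0.5×0.0990)² = 0.00245;  (1·δx/x)² = (1×0.0850)² = 0.00723;  (-2·δd/d)² = (-2×0.0940)² = 0.0353
δQ/Q = √(0.0450) = 0.212
Q = 0.05111, so δQ = 0.212 × 0.05111 = 0.0108.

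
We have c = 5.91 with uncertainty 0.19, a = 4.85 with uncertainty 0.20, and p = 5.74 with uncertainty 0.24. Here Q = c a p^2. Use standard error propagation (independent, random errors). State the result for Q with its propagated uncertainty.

Relative error in a monomial: (δQ/Q)² = Σ (nᵢ · δxᵢ/xᵢ)².
  (1·δc/c)² = (1×0.0321)² = 0.00103;  (1·δa/a)² = (1×0.0412)² = 0.00170;  (2·δp/p)² = (2×0.0418)² = 0.00699
δQ/Q = √(0.00973) = 0.0986
Q = 944, so δQ = 0.0986 × 944 = 93.1.

944 ± 93.1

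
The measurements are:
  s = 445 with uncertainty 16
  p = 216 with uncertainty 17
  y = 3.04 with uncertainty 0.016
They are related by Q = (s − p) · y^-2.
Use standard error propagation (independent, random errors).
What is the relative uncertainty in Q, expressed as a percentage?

10.2%

Let u = s − p = 229. δu = √(δs² + δp²) = √(256 + 289) = 23.3, so δu/u = 0.102.
Q is then a monomial in u, y:
δQ/Q = √((δu/u)² + (-2·δy/y)²) = √(0.0104 + 0.000111) = 0.102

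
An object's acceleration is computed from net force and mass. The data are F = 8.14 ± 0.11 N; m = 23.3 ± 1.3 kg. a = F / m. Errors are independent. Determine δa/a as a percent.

5.74%

a is a product of powers, so relative uncertainties combine in quadrature:
  (1·δF/F)² = (1×0.0135)² = 0.000183;  (-1·δm/m)² = (-1×0.0558)² = 0.00311
δa/a = √(0.00330) = 0.0574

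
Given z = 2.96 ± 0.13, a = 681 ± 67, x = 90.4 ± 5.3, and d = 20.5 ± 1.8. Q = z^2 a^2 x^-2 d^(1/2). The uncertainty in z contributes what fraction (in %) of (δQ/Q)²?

(δQ/Q)² = (2·δz/z)² + (2·δa/a)² + (-2·δx/x)² + (½·δd/d)²
  z term: (2×0.0439)² = 0.00772
  a term: (2×0.0984)² = 0.0387
  x term: (-2×0.0586)² = 0.0137
  d term: (0.5×0.0878)² = 0.00193
Total = 0.0621. Share from z = 0.00772/0.0621 = 0.124.

12.4%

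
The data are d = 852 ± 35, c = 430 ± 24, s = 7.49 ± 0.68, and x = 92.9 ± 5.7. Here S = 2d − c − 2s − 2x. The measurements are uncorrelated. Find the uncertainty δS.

74.9

For a sum/difference, combine absolute errors in quadrature:
  (2·δd)² = 4900;  (δc)² = 576;  (2·δs)² = 1.85;  (2·δx)² = 130
δS = √(5610) = 74.9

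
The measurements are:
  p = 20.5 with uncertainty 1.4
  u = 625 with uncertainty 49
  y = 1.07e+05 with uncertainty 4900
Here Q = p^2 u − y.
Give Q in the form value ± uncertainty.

(1.56 ± 0.417) × 10^5

Let w = p^2·u = 2.63e+05. δw/w = √((2·δp/p)² + (1·δu/u)²) = √(0.0187 + 0.00615) = 0.157, so δw = 41400.
Q = w − y: δQ = √(δw² + δy²) = √(1.71e+09 + 2.4e+07) = 41700
Q = 1.56e+05.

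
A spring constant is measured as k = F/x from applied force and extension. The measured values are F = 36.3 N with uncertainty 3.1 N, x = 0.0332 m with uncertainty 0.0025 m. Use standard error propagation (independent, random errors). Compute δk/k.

0.114

Each factor contributes (exponent × relative error)² to (δk/k)²:
  (1·δF/F)² = (1×0.0854)² = 0.00729;  (-1·δx/x)² = (-1×0.0753)² = 0.00567
δk/k = √(0.0130) = 0.114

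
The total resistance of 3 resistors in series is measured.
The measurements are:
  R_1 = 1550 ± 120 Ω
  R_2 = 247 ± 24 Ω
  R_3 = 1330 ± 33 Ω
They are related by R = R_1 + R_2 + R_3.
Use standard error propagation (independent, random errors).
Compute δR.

Sums and differences: (δR)² = Σ (cᵢ δxᵢ)².
  (δR_1)² = 14400;  (δR_2)² = 576;  (δR_3)² = 1090
δR = √(16100) = 127 Ω

127 Ω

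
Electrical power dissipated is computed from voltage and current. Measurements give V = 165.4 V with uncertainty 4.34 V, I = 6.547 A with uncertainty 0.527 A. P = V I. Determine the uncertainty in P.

91.7 W

Each factor contributes (exponent × relative error)² to (δP/P)²:
  (1·δV/V)² = (1×0.0262)² = 0.000689;  (1·δI/I)² = (1×0.0805)² = 0.00648
δP/P = √(0.00717) = 0.0847
P = 1083 W, so δP = 0.0847 × 1083 = 91.7 W.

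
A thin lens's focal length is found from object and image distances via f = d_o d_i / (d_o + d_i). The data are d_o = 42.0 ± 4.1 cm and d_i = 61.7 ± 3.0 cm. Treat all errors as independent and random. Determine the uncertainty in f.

∂f/∂d_o = (d_i/(d_o+d_i))² = 0.354;  ∂f/∂d_i = (d_o/(d_o+d_i))² = 0.164
δf = √((∂f/∂d_o · δd_o)² + (∂f/∂d_i · δd_i)²) = √(2.11 + 0.242) = 1.53 cm

1.53 cm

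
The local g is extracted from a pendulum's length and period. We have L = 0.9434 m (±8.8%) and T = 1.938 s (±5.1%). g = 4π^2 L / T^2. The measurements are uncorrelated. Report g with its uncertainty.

9.916 ± 1.34 m/s^2

Products/powers → add relative errors in quadrature, weighted by exponent:
  (1·δL/L)² = (1×0.0880)² = 0.00774;  (-2·δT/T)² = (-2×0.0510)² = 0.0104
δg/g = √(0.0181) = 0.135
g = 9.916 m/s^2, so δg = 0.135 × 9.916 = 1.34 m/s^2.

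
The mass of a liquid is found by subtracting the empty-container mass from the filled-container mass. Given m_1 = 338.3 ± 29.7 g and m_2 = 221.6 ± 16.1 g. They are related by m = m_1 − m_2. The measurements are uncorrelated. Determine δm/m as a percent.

Absolute uncertainties add in quadrature for a linear combination:
  (δm_1)² = 882;  (δm_2)² = 259
δm = √(1140) = 33.8 g
m = 116.7 g, so δm/m = 33.8/116.7 = 0.289.

28.9%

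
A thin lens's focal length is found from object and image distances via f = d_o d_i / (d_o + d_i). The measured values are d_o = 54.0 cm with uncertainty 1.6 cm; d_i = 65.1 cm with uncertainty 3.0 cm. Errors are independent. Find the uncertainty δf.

∂f/∂d_o = (d_i/(d_o+d_i))² = 0.299;  ∂f/∂d_i = (d_o/(d_o+d_i))² = 0.206
δf = √((∂f/∂d_o · δd_o)² + (∂f/∂d_i · δd_i)²) = √(0.229 + 0.380) = 0.780 cm

0.780 cm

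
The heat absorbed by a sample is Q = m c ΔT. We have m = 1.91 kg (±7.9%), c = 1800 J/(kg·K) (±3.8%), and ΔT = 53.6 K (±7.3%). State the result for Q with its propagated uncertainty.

(1.84 ± 0.210) × 10^5 J

Since Q is a product/quotient, work with relative uncertainties:
  (1·δm/m)² = (1×0.0790)² = 0.00624;  (1·δc/c)² = (1×0.0380)² = 0.00144;  (1·δΔT/ΔT)² = (1×0.0730)² = 0.00533
δQ/Q = √(0.0130) = 0.114
Q = 1.84e+05 J, so δQ = 0.114 × 1.84e+05 = 21000 J.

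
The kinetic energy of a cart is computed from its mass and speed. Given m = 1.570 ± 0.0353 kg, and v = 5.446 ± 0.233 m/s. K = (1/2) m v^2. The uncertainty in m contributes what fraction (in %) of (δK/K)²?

(δK/K)² = (1·δm/m)² + (2·δv/v)²
  m term: (1×0.0225)² = 0.000506
  v term: (2×0.0428)² = 0.00732
Total = 0.00783. Share from m = 0.000506/0.00783 = 0.0646.

6.46%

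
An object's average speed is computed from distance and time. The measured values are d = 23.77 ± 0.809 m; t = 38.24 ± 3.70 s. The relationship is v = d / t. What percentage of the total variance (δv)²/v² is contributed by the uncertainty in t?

89.0%

(δv/v)² = (1·δd/d)² + (-1·δt/t)²
  d term: (1×0.0340)² = 0.00116
  t term: (-1×0.0968)² = 0.00936
Total = 0.0105. Share from t = 0.00936/0.0105 = 0.890.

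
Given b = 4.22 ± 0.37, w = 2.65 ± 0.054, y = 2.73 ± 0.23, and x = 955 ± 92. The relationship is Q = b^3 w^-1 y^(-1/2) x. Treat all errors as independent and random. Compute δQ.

For a monomial Q ∝ b^3, w^-1, y^(-1/2), x, fractional errors add in quadrature:
  (3·δb/b)² = (3×0.0877)² = 0.0692;  (-1·δw/w)² = (-1×0.0204)² = 0.000415;  (−½·δy/y)² = (-0.5×0.0842)² = 0.00177;  (1·δx/x)² = (1×0.0963)² = 0.00928
δQ/Q = √(0.0807) = 0.284
Q = 16400, so δQ = 0.284 × 16400 = 4660.

4660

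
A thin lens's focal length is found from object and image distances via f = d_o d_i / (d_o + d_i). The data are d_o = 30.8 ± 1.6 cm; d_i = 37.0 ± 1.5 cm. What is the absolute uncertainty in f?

0.568 cm

∂f/∂d_o = (d_i/(d_o+d_i))² = 0.298;  ∂f/∂d_i = (d_o/(d_o+d_i))² = 0.206
δf = √((∂f/∂d_o · δd_o)² + (∂f/∂d_i · δd_i)²) = √(0.227 + 0.0958) = 0.568 cm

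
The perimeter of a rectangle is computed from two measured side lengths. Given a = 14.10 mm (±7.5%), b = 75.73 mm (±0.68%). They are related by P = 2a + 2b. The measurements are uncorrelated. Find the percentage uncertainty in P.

1.31%

Each term contributes (cᵢ δxᵢ)² to (δP)²:
  (2·δa)² = 4.47;  (2·δb)² = 1.06
δP = √(5.53) = 2.35 mm
P = 179.7 mm, so δP/P = 2.35/179.7 = 0.0131.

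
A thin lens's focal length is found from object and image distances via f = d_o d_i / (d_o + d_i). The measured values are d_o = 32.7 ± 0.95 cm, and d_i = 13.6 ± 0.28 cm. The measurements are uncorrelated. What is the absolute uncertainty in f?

∂f/∂d_o = (d_i/(d_o+d_i))² = 0.0863;  ∂f/∂d_i = (d_o/(d_o+d_i))² = 0.499
δf = √((∂f/∂d_o · δd_o)² + (∂f/∂d_i · δd_i)²) = √(0.00672 + 0.0195) = 0.162 cm

0.162 cm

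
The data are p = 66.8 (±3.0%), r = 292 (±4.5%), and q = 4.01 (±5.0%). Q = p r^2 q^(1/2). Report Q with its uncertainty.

(1.14 ± 0.112) × 10^7

Q is a product of powers, so relative uncertainties combine in quadrature:
  (1·δp/p)² = (1×0.0300)² = 0.000900;  (2·δr/r)² = (2×0.0450)² = 0.00810;  (½·δq/q)² = (0.5×0.0500)² = 0.000625
δQ/Q = √(0.00962) = 0.0981
Q = 1.14e+07, so δQ = 0.0981 × 1.14e+07 = 1.12e+06.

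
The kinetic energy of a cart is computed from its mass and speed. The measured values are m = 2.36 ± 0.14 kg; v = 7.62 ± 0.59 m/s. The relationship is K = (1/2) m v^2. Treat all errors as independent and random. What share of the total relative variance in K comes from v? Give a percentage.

(δK/K)² = (1·δm/m)² + (2·δv/v)²
  m term: (1×0.0593)² = 0.00352
  v term: (2×0.0774)² = 0.0240
Total = 0.0275. Share from v = 0.0240/0.0275 = 0.872.

87.2%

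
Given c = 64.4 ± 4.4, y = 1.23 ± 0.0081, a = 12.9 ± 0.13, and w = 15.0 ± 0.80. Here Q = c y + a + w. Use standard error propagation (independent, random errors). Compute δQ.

5.50

Let p = c·y = 79.2. δp/p = √((1·δc/c)² + (1·δy/y)²) = √(0.00467 + 4.34e-05) = 0.0686, so δp = 5.44.
Q = p + a + w: δQ = √(δp² + δa² + δw²) = √(29.6 + 0.0169 + 0.640) = 5.50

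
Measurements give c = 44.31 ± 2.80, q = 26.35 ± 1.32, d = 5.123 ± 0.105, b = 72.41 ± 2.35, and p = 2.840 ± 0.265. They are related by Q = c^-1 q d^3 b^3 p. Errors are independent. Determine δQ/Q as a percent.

16.9%

Products/powers → add relative errors in quadrature, weighted by exponent:
  (-1·δc/c)² = (-1×0.0632)² = 0.00399;  (1·δq/q)² = (1×0.0501)² = 0.00251;  (3·δd/d)² = (3×0.0205)² = 0.00378;  (3·δb/b)² = (3×0.0325)² = 0.00948;  (1·δp/p)² = (1×0.0933)² = 0.00871
δQ/Q = √(0.0285) = 0.169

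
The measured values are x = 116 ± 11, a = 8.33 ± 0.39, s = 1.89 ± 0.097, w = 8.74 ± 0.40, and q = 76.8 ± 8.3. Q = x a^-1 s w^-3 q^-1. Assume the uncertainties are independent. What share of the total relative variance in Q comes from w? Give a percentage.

42.5%

(δQ/Q)² = (1·δx/x)² + (-1·δa/a)² + (1·δs/s)² + (-3·δw/w)² + (-1·δq/q)²
  x term: (1×0.0948)² = 0.00899
  a term: (-1×0.0468)² = 0.00219
  s term: (1×0.0513)² = 0.00263
  w term: (-3×0.0458)² = 0.0189
  q term: (-1×0.108)² = 0.0117
Total = 0.0443. Share from w = 0.0189/0.0443 = 0.425.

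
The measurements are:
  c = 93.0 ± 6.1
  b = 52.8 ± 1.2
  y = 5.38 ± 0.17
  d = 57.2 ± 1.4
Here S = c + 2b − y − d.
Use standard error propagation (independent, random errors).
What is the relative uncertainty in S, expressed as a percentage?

4.93%

S is a linear combination, so absolute uncertainties add in quadrature:
  (δc)² = 37.2;  (2·δb)² = 5.76;  (δy)² = 0.0289;  (δd)² = 1.96
δS = √(45.0) = 6.71
S = 136, so δS/S = 6.71/136 = 0.0493.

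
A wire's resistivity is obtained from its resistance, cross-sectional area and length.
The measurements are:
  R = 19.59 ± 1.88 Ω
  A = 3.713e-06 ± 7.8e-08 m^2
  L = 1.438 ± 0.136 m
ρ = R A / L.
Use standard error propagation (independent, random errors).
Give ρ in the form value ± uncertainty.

(5.058 ± 0.690) × 10^-5 Ω·m

For a monomial ρ ∝ R, A, L^-1, fractional errors add in quadrature:
  (1·δR/R)² = (1×0.0960)² = 0.00921;  (1·δA/A)² = (1×0.0210)² = 0.000441;  (-1·δL/L)² = (-1×0.0946)² = 0.00894
δρ/ρ = √(0.0186) = 0.136
ρ = 5.058e-05 Ω·m, so δρ = 0.136 × 5.058e-05 = 6.9e-06 Ω·m.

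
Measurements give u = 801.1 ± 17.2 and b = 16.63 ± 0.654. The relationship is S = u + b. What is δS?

17.2

Each term contributes (cᵢ δxᵢ)² to (δS)²:
  (δu)² = 296;  (δb)² = 0.428
δS = √(296) = 17.2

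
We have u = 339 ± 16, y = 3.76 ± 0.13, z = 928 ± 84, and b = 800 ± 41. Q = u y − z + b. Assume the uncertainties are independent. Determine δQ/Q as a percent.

10.4%

Let p = u·y = 1270. δp/p = √((1·δu/u)² + (1·δy/y)²) = √(0.00223 + 0.00120) = 0.0585, so δp = 74.6.
Q = p − z + b: δQ = √(δp² + δz² + δb²) = √(5560 + 7060 + 1680) = 120
Q = 1150, so δQ/Q = 120/1150 = 0.104.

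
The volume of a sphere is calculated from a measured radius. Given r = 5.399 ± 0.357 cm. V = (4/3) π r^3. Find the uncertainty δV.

131 cm^3

V ∝ r^3, so δV/V = |3| · δr/r = 3 × 0.0661 = 0.198.
V = 659.2 cm^3, so δV = 0.198 × 659.2 = 131 cm^3.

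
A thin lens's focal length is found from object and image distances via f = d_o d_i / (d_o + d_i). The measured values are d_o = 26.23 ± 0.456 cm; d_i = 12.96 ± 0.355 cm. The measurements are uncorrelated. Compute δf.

∂f/∂d_o = (d_i/(d_o+d_i))² = 0.109;  ∂f/∂d_i = (d_o/(d_o+d_i))² = 0.448
δf = √((∂f/∂d_o · δd_o)² + (∂f/∂d_i · δd_i)²) = √(0.00249 + 0.0253) = 0.167 cm

0.167 cm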